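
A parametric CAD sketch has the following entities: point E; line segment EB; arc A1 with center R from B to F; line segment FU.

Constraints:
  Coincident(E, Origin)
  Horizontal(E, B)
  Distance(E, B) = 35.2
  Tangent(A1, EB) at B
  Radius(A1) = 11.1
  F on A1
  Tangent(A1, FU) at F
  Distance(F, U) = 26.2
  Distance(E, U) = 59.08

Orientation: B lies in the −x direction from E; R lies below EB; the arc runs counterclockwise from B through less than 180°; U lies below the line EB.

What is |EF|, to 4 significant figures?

47.68

E is at the origin; EB is horizontal with |EB| = 35.2 and B on the −x side, so B = (-35.20, 0.000). The tangent condition forces RB to be normal to EB, so R = B + (0, -11.1) = (-35.20, -11.10). Since RF ⟂ FU (tangency), |RU| = √(11.1² + 26.2²) = 28.45 regardless of where F sits on A1. So U lies on both circle(E, 59.08) and circle(R, 28.45); the below-EB intersection is U = (-45.57, -37.60). F is the foot of the tangent from U: F = (-46.30, -11.41).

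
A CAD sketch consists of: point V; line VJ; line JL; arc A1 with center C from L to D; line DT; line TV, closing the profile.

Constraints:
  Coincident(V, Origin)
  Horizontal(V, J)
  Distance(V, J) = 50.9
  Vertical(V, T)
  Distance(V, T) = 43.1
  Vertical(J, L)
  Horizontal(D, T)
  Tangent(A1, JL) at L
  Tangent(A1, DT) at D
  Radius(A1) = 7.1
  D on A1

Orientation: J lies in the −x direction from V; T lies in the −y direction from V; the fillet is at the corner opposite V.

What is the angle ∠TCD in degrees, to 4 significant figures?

80.79°

V is at the origin; VJ is horizontal with |VJ| = 50.9 and J on the −x side, so J = (-50.90, 0.000). V and T share the same x with |VT| = 43.1 and T on the −y side, so T = (0.000, -43.10). The virtual corner opposite V is at (-50.90, -43.10). Since A1 is tangent to JL there, CL ⟂ JL and A1 meets DT tangentially, so CD is at right angles to DT, with radius 7.1, so the center C sits 7.1 in from both sides at C = (-43.80, -36.00). That places the tangent points at L = (-50.90, -36.00) on JL and D = (-43.80, -43.10) on DT. Then cos ∠TCD = CT·CD / (|CT||CD|), giving 80.79°.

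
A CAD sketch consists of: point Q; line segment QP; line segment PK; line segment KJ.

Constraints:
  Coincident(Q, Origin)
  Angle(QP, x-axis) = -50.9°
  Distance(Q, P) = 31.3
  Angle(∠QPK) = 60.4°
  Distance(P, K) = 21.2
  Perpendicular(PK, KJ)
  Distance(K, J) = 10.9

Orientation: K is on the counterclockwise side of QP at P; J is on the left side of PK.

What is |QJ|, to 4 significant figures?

17.30

Q is at the origin; QP runs at -50.9° with length 31.3, so P = 31.3·(cos -50.9°, sin -50.9°) = (19.74, -24.29). ∠QPK = 60.4°, so PK runs at -50.9° + (180° − 60.4°) = 68.70° from the x-axis; with |PK| = 21.2, K = P + 21.2·(cos 68.70°, sin 68.70°) = (27.44, -4.538). PK is perpendicular to KJ; with |KJ| = 10.9 on the left of PK, J = K + 10.9·(-0.9317, 0.3633) = (17.29, -0.5790). Then |QJ| = |J − Q| = 17.30.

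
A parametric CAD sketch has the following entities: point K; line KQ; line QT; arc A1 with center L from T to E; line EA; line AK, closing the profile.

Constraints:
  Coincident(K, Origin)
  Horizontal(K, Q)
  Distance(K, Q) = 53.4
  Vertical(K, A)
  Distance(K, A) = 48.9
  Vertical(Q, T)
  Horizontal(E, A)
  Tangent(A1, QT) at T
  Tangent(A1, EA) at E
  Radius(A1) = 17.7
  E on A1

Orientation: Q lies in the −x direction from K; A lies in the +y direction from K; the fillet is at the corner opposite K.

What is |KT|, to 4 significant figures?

61.85

The virtual corner opposite K is at (-53.40, 48.90). A1 meets QT tangentially, so LT is at right angles to QT and A1 meets EA tangentially, so LE is at right angles to EA, with radius 17.7, so the center L sits 17.7 in from both sides at L = (-35.70, 31.20). That places the tangent points at T = (-53.40, 31.20) on QT and E = (-35.70, 48.90) on EA. Then |KT| = |T − K| = 61.85.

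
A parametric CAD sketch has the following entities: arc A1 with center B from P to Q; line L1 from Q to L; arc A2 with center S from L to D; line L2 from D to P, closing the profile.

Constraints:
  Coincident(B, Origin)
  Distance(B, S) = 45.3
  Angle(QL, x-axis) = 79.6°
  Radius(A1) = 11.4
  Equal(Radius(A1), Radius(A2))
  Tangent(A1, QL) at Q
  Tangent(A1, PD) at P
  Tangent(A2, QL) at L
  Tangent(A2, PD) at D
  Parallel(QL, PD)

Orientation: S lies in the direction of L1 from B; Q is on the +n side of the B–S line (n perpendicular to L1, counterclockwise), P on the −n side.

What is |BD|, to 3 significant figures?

46.7

Tangency of A1 to both parallel lines with radius 11.4 puts Q and P at B ± 11.4·n: Q = (-11.2, 2.06), P = (11.2, -2.06). Equal radii place L and D the same way about S: L = S + 11.4·n = (-3.04, 46.6), D = S − 11.4·n = (19.4, 42.5). Then |BD| = |D − B| = 46.7.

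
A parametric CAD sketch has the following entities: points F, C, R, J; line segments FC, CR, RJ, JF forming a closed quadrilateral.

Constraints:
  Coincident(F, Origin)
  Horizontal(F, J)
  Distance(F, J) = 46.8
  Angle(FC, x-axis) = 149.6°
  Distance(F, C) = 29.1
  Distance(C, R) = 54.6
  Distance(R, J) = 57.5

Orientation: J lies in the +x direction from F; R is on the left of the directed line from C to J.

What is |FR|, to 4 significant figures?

52.19

Checks: |CR| = 54.60 ✓; |RJ| = 57.50 ✓.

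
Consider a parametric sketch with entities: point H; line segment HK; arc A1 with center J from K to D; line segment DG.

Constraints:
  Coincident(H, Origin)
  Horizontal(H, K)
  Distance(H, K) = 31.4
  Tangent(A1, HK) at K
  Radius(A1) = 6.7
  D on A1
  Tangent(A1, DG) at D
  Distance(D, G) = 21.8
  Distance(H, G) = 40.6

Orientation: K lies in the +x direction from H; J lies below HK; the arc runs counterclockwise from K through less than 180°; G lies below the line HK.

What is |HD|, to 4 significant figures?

25.96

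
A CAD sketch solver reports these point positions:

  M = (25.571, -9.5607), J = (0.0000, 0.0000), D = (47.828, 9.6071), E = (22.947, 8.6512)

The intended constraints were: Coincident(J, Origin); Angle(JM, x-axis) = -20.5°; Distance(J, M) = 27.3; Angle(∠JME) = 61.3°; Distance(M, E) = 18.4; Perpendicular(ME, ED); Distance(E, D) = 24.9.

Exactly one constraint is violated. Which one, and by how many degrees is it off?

Perpendicular(ME, ED) — off by 6.00°.

J = (0.00, 0.00) ✓; JM at -20.50° ✓; |JM| = 27.30 ✓; ∠JME = 61.30° ✓; |ME| = 18.40 ✓; ∠(ME, ED) = 96.00° ✗; |ED| = 24.90 ✓.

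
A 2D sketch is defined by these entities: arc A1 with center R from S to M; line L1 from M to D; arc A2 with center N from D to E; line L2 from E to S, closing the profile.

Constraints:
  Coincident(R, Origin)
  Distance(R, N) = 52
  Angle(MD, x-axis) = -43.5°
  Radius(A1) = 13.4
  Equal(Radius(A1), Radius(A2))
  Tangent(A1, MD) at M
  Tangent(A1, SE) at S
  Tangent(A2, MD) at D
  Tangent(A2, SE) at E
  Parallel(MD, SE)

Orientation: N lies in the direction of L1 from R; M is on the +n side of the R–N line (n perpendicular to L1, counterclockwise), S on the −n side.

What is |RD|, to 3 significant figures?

53.7

Tangency of A1 to both parallel lines with radius 13.4 puts M and S at R ± 13.4·n: M = (9.22, 9.72), S = (-9.22, -9.72). Equal radii place D and E the same way about N: D = N + 13.4·n = (46.9, -26.1), E = N − 13.4·n = (28.5, -45.5). Then |RD| = |D − R| = 53.7.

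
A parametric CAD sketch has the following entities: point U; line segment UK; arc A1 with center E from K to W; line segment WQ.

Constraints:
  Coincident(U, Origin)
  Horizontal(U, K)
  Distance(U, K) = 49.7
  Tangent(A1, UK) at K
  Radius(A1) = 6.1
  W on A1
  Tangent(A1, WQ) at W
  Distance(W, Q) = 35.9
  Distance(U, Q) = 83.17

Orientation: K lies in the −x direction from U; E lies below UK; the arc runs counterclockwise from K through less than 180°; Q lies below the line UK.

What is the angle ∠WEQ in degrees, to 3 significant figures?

80.4°

Checks: |EW| = 6.100 ✓; ∠(EW, WQ) = 90.00° ✓; |WQ| = 35.90 ✓; |UQ| = 83.17 ✓.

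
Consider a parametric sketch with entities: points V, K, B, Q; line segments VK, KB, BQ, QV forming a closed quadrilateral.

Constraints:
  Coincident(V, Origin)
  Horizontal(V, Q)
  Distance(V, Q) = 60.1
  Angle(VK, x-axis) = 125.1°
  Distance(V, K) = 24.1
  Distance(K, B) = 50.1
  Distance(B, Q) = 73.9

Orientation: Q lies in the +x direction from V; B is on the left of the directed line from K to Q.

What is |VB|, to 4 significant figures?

61.85

V is at the origin; VQ is horizontal with |VQ| = 60.1 and Q in +x, so Q = (60.1, 0). VK runs at 125.1° with |VK| = 24.1, so K = (-13.86, 19.72). B is determined by |KB| = 50.1 and |BQ| = 73.9 together: it lies at the intersection of circle(K, 50.1) and circle(Q, 73.9). With |KQ| = 76.54, the foot of the radical line on KQ is 18.99 from K and the perpendicular offset is √(50.1² − 18.99²) = 46.36. Taking the left-of-KQ solution: B = (16.44, 59.62).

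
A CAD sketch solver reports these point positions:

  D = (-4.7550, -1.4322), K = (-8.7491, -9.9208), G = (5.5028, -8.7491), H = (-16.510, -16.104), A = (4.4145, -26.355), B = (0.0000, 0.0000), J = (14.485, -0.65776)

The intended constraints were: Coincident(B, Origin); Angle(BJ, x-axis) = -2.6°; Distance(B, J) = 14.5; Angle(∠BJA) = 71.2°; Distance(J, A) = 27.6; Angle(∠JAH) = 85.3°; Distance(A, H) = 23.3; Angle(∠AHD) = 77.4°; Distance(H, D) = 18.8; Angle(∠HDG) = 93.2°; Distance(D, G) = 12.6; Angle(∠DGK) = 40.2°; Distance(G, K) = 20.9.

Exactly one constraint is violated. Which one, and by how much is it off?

Distance(G, K) = 20.9 — off by 6.60.

B = (0.00, 0.00) ✓; BJ at -2.600° ✓; |BJ| = 14.50 ✓; ∠BJA = 71.20° ✓; |JA| = 27.60 ✓; ∠JAH = 85.30° ✓; |AH| = 23.30 ✓; ∠AHD = 77.40° ✓; |HD| = 18.80 ✓; ∠HDG = 93.20° ✓; |DG| = 12.60 ✓; ∠DGK = 40.20° ✓; |GK| = 14.30 ✗.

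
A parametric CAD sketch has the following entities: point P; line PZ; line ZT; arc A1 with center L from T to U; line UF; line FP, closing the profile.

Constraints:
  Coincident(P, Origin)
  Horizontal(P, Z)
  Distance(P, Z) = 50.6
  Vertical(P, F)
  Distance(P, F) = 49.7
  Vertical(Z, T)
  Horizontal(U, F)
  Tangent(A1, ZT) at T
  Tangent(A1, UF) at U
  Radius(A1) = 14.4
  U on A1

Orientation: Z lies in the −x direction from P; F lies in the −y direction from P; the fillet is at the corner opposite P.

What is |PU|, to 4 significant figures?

61.49

P is at the origin; P and Z share the same y with |PZ| = 50.6 and Z on the −x side, so Z = (-50.60, 0.000). PF is vertical with |PF| = 49.7 and F on the −y side, so F = (0.000, -49.70). The virtual corner opposite P is at (-50.60, -49.70). Since A1 is tangent to ZT there, LT ⟂ ZT and since A1 is tangent to UF there, LU ⟂ UF, with radius 14.4, so the center L sits 14.4 in from both sides at L = (-36.20, -35.30). That places the tangent points at T = (-50.60, -35.30) on ZT and U = (-36.20, -49.70) on UF. Then |PU| = |U − P| = 61.49.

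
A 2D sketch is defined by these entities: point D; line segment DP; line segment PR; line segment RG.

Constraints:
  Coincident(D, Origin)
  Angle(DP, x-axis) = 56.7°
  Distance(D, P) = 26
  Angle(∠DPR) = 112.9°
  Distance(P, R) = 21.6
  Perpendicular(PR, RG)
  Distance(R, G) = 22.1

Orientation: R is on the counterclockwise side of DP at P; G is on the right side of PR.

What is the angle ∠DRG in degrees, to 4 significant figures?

127.1°

D is at the origin; DP runs at 56.7° with length 26.0, so P = 26.0·(cos 56.7°, sin 56.7°) = (14.27, 21.73). ∠DPR = 112.9°, so PR runs at 56.7° + (180° − 112.9°) = 123.8° from the x-axis; with |PR| = 21.6, R = P + 21.6·(cos 123.8°, sin 123.8°) = (2.259, 39.68). The perpendicularity gives RG at right angles to PR; with |RG| = 22.1 on the right of PR, G = R + 22.1·(0.8310, 0.5563) = (20.62, 51.97). Then cos ∠DRG = RD·RG / (|RD||RG|), giving 127.1°.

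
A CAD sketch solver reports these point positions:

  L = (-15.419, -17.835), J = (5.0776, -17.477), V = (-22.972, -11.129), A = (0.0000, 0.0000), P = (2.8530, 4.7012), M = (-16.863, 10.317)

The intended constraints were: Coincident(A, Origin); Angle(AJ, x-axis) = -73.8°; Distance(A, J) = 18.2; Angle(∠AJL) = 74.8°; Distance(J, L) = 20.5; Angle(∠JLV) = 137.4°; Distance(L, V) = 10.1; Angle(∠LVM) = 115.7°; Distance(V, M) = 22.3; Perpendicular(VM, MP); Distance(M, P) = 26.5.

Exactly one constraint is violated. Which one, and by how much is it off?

Distance(M, P) = 26.5 — off by 6.00.

A = (0.00, 0.00) ✓; AJ at -73.80° ✓; |AJ| = 18.20 ✓; ∠AJL = 74.80° ✓; |JL| = 20.50 ✓; ∠JLV = 137.4° ✓; |LV| = 10.10 ✓; ∠LVM = 115.7° ✓; |VM| = 22.30 ✓; ∠(VM, MP) = 90.00° ✓; |MP| = 20.50 ✗.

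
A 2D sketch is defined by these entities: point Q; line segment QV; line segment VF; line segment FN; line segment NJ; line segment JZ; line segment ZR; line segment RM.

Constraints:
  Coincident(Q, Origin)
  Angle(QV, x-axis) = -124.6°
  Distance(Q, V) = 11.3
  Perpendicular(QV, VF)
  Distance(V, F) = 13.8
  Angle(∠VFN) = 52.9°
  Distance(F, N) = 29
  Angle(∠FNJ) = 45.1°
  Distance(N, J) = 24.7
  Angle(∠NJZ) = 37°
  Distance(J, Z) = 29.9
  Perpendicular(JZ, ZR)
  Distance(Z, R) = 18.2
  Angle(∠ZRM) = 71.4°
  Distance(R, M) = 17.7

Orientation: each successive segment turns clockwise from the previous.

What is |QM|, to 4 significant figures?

8.707

JZ ⟂ ZR, so ZR runs at 10.40°; with |ZR| = 18.2, R = (11.20, 18.25). ∠ZRM = 71.4° gives RM at -98.20° from the x-axis; with |RM| = 17.7, M = (8.677, 0.7302). Then |QM| = |M − Q| = 8.707.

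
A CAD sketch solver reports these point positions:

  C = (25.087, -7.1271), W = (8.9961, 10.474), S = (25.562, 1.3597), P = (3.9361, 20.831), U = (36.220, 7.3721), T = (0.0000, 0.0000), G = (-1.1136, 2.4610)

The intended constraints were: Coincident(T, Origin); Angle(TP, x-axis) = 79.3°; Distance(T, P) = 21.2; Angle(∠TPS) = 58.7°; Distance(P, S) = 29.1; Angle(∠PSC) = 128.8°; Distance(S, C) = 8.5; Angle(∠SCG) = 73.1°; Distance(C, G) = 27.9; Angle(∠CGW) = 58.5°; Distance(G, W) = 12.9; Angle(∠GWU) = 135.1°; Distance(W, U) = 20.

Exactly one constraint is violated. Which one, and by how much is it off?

Distance(W, U) = 20 — off by 7.40.

T = (0.00, 0.00) ✓; TP at 79.30° ✓; |TP| = 21.20 ✓; ∠TPS = 58.70° ✓; |PS| = 29.10 ✓; ∠PSC = 128.8° ✓; |SC| = 8.500 ✓; ∠SCG = 73.10° ✓; |CG| = 27.90 ✓; ∠CGW = 58.50° ✓; |GW| = 12.90 ✓; ∠GWU = 135.1° ✓; |WU| = 27.40 ✗.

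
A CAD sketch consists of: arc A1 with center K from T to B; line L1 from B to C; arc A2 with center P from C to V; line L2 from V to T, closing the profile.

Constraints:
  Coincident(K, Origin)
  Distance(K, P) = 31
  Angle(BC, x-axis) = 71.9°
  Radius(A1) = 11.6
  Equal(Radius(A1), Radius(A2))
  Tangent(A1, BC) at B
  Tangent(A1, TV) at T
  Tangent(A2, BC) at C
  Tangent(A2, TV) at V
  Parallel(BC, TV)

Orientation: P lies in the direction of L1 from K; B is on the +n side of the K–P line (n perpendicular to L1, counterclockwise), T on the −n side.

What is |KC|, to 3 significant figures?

33.1

The slot axis is L1's direction at 71.9°, so u = (cos 71.9°, sin 71.9°) = (0.311, 0.951) and n = (−sin 71.9°, cos 71.9°) = (-0.951, 0.311). K is at the origin and P lies 31.0 along u from K, so P = 31.0·u = (9.63, 29.5). Tangency of A1 to both parallel lines with radius 11.6 puts B and T at K ± 11.6·n: B = (-11.0, 3.60), T = (11.0, -3.60). Equal radii place C and V the same way about P: C = P + 11.6·n = (-1.40, 33.1), V = P − 11.6·n = (20.7, 25.9). Then |KC| = |C − K| = 33.1.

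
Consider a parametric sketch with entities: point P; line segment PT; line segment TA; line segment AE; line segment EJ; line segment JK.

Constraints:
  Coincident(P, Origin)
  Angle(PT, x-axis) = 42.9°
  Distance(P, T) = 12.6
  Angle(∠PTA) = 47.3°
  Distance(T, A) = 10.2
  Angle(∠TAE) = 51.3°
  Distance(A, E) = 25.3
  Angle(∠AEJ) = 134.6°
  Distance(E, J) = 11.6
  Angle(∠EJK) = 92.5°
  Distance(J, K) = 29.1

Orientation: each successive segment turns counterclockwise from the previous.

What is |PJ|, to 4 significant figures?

28.23

P is at the origin; PT runs at 42.9° with length 12.6, so T = (9.230, 8.577). ∠PTA = 47.3° gives TA at 175.6° from the x-axis; with |TA| = 10.2, A = (-0.9399, 9.360). ∠TAE = 51.3° gives AE at -55.70° from the x-axis; with |AE| = 25.3, E = (13.32, -11.54). ∠AEJ = 134.6° gives EJ at -10.30° from the x-axis; with |EJ| = 11.6, J = (24.73, -13.61). Then |PJ| = |J − P| = 28.23.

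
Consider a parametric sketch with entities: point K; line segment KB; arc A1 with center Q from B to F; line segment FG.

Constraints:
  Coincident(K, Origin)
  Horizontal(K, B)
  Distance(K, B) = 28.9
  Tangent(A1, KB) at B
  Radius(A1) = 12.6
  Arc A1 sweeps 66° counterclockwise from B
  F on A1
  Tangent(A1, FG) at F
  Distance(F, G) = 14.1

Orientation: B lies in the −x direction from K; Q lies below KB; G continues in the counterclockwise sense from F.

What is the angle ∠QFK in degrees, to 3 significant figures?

34.5°

K is at the origin; KB is horizontal with |KB| = 28.9 and B on the −x side, so B = (-28.9, 0.00). The tangent condition forces QB to be normal to KB, so Q = B + (0, -12.6) = (-28.9, -12.6). On A1, B sits at bearing 90° from Q; a 66° counterclockwise sweep puts F at bearing 156°, so F = Q + 12.6·(cos 156°, sin 156°) = (-40.4, -7.48). Then cos ∠QFK = FQ·FK / (|FQ||FK|), giving 34.5°.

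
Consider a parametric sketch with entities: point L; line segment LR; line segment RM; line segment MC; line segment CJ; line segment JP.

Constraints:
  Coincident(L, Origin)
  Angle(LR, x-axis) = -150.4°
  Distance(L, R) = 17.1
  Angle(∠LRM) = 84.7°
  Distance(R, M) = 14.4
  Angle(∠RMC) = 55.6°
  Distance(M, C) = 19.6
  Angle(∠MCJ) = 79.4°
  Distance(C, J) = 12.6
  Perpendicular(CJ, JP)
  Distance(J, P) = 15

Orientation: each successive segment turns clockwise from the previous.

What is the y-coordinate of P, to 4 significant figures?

-5.244

L is at the origin; LR runs at -150.4° with length 17.1, so R = (-14.87, -8.446). ∠LRM = 84.7° gives RM at 114.3° from the x-axis; with |RM| = 14.4, M = (-20.79, 4.678). ∠RMC = 55.6° gives MC at -10.10° from the x-axis; with |MC| = 19.6, C = (-1.498, 1.241). ∠MCJ = 79.4° gives CJ at -110.7° from the x-axis; with |CJ| = 12.6, J = (-5.952, -10.55). The perpendicularity gives JP at right angles to CJ, so JP runs at 159.3°; with |JP| = 15.0, P = (-19.98, -5.244). So P.y = -5.244.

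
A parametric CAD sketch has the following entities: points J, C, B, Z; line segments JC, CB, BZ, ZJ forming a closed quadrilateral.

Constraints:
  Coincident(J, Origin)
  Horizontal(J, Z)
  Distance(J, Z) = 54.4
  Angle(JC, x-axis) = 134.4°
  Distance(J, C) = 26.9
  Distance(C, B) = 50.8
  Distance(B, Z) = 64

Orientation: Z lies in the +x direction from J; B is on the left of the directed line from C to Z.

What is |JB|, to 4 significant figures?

56.50

Checks: |CB| = 50.80 ✓; |BZ| = 64.00 ✓.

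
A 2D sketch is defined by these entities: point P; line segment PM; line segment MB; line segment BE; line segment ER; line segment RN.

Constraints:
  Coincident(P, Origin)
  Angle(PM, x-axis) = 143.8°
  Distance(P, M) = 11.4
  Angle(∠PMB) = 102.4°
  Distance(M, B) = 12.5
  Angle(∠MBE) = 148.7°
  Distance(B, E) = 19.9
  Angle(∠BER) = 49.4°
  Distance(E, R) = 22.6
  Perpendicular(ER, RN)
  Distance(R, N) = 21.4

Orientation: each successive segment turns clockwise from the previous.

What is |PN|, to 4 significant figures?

14.62

∠BER = 49.4° gives ER at -95.70° from the x-axis; with |ER| = 22.6, R = (9.921, 7.067). ER ⟂ RN, so RN runs at 174.3°; with |RN| = 21.4, N = (-11.37, 9.193). Then |PN| = |N − P| = 14.62.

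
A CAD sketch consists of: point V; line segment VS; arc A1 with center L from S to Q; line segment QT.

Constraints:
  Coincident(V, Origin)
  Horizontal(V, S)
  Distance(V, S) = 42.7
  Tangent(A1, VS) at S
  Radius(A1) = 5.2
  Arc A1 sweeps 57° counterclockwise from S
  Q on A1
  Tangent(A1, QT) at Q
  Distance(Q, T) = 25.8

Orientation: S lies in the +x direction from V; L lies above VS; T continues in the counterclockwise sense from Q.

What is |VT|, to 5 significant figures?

65.659

V is at the origin; V and S share the same y with |VS| = 42.7 and S on the +x side, so S = (42.700, 0.0000). Tangency of A1 to VS means the radius LS is perpendicular to VS, so L = S + (0, 5.2) = (42.700, 5.2000). On A1, S sits at bearing -90° from L; a 57° counterclockwise sweep puts Q at bearing -33°, so Q = L + 5.2·(cos -33°, sin -33°) = (47.061, 2.3679). A1 meets QT tangentially, so LQ is at right angles to QT, so QT runs along (−sin -33°, cos -33°); with |QT| = 25.8, T = (61.113, 24.006). Then |VT| = |T − V| = 65.659.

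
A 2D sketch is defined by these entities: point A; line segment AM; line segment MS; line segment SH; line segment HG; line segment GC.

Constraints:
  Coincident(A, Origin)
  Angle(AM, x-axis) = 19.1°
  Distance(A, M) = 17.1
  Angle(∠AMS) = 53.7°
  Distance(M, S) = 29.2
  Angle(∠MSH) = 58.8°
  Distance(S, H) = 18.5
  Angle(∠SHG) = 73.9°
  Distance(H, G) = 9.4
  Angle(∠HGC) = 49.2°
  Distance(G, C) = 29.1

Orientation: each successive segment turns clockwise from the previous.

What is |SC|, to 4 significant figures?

15.35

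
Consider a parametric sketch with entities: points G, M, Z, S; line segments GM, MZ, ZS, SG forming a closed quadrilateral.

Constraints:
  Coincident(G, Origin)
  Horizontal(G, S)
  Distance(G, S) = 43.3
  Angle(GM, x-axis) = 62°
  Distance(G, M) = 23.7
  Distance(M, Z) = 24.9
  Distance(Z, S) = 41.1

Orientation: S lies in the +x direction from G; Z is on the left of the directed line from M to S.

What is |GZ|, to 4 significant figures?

48.05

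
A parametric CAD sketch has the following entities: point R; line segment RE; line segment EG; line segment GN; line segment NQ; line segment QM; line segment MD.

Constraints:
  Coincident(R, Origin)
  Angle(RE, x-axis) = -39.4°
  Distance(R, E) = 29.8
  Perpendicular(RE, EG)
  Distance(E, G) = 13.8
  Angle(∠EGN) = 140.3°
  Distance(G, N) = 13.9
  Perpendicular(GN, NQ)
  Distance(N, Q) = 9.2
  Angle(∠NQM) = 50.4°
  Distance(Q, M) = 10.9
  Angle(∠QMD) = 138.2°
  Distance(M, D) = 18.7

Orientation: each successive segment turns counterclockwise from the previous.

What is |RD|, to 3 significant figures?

48.3

∠NQM = 50.4° gives QM at -50.1° from the x-axis; with |QM| = 10.9, M = (29.5, -2.76). ∠QMD = 138.2° gives MD at -8.30° from the x-axis; with |MD| = 18.7, D = (48.0, -5.46). Then |RD| = |D − R| = 48.3.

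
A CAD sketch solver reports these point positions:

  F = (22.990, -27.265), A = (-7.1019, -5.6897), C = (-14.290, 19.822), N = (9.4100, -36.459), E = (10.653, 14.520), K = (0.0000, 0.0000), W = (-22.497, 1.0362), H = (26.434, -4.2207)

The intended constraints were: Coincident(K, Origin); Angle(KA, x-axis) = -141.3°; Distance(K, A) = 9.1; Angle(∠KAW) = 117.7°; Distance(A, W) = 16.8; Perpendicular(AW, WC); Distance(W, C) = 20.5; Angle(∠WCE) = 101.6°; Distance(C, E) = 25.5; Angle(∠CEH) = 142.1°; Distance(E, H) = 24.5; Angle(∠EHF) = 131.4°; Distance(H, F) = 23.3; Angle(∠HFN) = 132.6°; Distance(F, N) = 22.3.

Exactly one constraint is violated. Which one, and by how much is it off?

Distance(F, N) = 22.3 — off by 5.90.

K = (0.00, 0.00) ✓; KA at -141.3° ✓; |KA| = 9.100 ✓; ∠KAW = 117.7° ✓; |AW| = 16.80 ✓; ∠(AW, WC) = 90.00° ✓; |WC| = 20.50 ✓; ∠WCE = 101.6° ✓; |CE| = 25.50 ✓; ∠CEH = 142.1° ✓; |EH| = 24.50 ✓; ∠EHF = 131.4° ✓; |HF| = 23.30 ✓; ∠HFN = 132.6° ✓; |FN| = 16.40 ✗.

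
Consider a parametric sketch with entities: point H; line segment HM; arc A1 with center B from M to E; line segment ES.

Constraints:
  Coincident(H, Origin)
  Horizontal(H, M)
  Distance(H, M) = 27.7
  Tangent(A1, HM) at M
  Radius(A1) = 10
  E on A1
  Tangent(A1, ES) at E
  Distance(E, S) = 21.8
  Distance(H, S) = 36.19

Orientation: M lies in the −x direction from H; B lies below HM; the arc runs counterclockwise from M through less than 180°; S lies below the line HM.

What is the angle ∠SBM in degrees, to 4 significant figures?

154.8°

Checks: |BE| = 10.00 ✓; ∠(BE, ES) = 90.00° ✓; |ES| = 21.80 ✓; |HS| = 36.19 ✓.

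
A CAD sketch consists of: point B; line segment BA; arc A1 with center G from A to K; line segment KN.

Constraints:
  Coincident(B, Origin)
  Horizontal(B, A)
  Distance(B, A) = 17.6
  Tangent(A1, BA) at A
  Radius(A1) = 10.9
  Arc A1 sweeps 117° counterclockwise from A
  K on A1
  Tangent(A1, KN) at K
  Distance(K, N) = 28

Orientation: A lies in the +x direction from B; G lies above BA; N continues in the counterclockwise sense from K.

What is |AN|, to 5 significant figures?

40.907

B is at the origin; B and A share the same y with |BA| = 17.6 and A on the +x side, so A = (17.600, 0.0000). Since A1 is tangent to BA there, GA ⟂ BA, so G = A + (0, 10.9) = (17.600, 10.900). On A1, A sits at bearing -90° from G; a 117° counterclockwise sweep puts K at bearing 27°, so K = G + 10.9·(cos 27°, sin 27°) = (27.312, 15.848). A1 meets KN tangentially, so GK is at right angles to KN, so KN runs along (−sin 27°, cos 27°); with |KN| = 28.0, N = (14.600, 40.797). Then |AN| = |N − A| = 40.907.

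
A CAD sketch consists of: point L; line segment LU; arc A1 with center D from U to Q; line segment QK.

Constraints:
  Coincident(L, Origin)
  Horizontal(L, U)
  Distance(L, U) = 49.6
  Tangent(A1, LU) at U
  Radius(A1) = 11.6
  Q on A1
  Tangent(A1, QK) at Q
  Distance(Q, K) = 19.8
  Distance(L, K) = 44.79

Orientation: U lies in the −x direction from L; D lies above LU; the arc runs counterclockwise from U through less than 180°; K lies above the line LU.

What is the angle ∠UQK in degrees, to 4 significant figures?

140.6°

L is at the origin; L and U share the same y with |LU| = 49.6 and U on the −x side, so U = (-49.60, 0.000). The tangent condition forces DU to be normal to LU, so D = U + (0, 11.6) = (-49.60, 11.60). Since DQ ⟂ QK (tangency), |DK| = √(11.6² + 19.8²) = 22.95 regardless of where Q sits on A1. So K lies on both circle(L, 44.79) and circle(D, 22.95); the above-LU intersection is K = (-34.35, 28.75). Q is the foot of the tangent from K: Q = (-38.22, 9.329).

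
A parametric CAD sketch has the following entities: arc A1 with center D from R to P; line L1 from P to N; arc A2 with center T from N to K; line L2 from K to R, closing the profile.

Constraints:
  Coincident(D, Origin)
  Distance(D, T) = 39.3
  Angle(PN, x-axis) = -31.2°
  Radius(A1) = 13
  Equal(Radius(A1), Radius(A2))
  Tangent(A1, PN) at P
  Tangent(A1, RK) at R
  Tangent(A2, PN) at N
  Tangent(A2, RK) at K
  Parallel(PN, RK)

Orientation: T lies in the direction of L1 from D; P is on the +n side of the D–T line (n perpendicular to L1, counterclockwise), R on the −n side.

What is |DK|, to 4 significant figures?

41.39

Tangency of A1 to both parallel lines with radius 13.0 puts P and R at D ± 13.0·n: P = (6.734, 11.12), R = (-6.734, -11.12). Equal radii place N and K the same way about T: N = T + 13.0·n = (40.35, -9.239), K = T − 13.0·n = (26.88, -31.48). Then |DK| = |K − D| = 41.39.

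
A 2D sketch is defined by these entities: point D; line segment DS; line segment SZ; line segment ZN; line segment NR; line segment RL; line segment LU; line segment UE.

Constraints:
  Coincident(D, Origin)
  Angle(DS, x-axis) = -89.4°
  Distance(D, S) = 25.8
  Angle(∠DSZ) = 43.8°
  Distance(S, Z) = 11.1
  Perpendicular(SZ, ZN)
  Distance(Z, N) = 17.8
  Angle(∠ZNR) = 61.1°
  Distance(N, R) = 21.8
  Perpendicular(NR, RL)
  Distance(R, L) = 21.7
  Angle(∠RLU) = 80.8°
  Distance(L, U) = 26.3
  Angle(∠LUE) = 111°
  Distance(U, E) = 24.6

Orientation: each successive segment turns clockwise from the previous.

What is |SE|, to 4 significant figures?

32.24

∠RLU = 80.8° gives LU at 96.30° from the x-axis; with |LU| = 26.3, U = (-12.75, -6.079). ∠LUE = 111.0° gives UE at 27.30° from the x-axis; with |UE| = 24.6, E = (9.111, 5.204). Then |SE| = |E − S| = 32.24.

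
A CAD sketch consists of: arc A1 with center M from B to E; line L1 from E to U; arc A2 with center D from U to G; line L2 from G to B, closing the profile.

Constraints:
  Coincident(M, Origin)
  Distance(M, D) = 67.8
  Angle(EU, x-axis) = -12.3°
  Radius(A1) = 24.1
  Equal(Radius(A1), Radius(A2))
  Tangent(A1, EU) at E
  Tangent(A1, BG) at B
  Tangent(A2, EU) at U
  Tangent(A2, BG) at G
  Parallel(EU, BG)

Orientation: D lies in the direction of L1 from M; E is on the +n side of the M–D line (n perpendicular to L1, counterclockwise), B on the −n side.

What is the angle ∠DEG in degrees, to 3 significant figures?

15.8°

The slot axis is L1's direction at -12.3°, so u = (cos -12.3°, sin -12.3°) = (0.977, -0.213) and n = (−sin -12.3°, cos -12.3°) = (0.213, 0.977). M is at the origin and D lies 67.8 along u from M, so D = 67.8·u = (66.2, -14.4). Tangency of A1 to both parallel lines with radius 24.1 puts E and B at M ± 24.1·n: E = (5.13, 23.5), B = (-5.13, -23.5). Equal radii place U and G the same way about D: U = D + 24.1·n = (71.4, 9.10), G = D − 24.1·n = (61.1, -38.0). Then cos ∠DEG = ED·EG / (|ED||EG|), giving 15.8°.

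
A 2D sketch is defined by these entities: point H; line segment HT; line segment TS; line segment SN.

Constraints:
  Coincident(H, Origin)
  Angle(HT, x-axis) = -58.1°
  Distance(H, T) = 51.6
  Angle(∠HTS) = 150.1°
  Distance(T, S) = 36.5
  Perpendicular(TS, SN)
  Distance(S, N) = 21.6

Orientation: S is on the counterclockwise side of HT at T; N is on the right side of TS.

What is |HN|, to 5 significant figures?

94.011

∠HTS = 150.1°, so TS runs at -58.1° + (180° − 150.1°) = -28.200° from the x-axis; with |TS| = 36.5, S = T + 36.5·(cos -28.200°, sin -28.200°) = (59.435, -61.055). TS ⟂ SN; with |SN| = 21.6 on the right of TS, N = S + 21.6·(-0.47255, -0.88130) = (49.228, -80.091). Then |HN| = |N − H| = 94.011.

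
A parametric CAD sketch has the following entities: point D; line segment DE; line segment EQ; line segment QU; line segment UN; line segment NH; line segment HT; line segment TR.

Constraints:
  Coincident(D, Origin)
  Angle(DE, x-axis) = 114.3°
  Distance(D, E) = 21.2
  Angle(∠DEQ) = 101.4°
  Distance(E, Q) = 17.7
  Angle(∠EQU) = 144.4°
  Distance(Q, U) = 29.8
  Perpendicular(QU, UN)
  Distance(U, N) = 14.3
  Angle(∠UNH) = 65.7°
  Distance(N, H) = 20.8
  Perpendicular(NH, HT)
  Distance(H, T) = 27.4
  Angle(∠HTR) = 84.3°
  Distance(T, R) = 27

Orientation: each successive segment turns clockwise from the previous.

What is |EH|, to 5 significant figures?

25.644

D is at the origin; DE runs at 114.3° with length 21.2, so E = (-8.7241, 19.322). ∠DEQ = 101.4° gives EQ at 35.700° from the x-axis; with |EQ| = 17.7, Q = (5.6498, 29.650). ∠EQU = 144.4° gives QU at 0.10000° from the x-axis; with |QU| = 29.8, U = (35.450, 29.702). QU ⟂ UN, so UN runs at -89.900°; with |UN| = 14.3, N = (35.475, 15.402). ∠UNH = 65.7° gives NH at 155.80° from the x-axis; with |NH| = 20.8, H = (16.503, 23.929). Then |EH| = |H − E| = 25.644.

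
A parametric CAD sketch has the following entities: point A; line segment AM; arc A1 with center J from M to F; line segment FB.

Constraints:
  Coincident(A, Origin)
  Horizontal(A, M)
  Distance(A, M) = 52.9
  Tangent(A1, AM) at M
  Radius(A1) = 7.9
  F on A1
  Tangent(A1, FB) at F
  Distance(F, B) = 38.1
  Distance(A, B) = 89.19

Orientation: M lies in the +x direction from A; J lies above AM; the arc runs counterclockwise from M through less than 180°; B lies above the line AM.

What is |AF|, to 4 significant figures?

59.10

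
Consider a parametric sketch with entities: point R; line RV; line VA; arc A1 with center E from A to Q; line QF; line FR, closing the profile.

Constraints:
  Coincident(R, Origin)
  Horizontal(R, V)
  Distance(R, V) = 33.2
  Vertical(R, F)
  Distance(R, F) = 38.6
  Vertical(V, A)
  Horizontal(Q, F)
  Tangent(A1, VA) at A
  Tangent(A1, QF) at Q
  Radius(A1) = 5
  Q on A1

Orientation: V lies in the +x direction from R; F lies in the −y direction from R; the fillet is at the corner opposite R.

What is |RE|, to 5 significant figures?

43.866

R is at the origin; RV is horizontal with |RV| = 33.2 and V on the +x side, so V = (33.200, 0.0000). RF is vertical with |RF| = 38.6 and F on the −y side, so F = (0.0000, -38.600). The virtual corner opposite R is at (33.200, -38.600). The tangent condition forces EA to be normal to VA and since A1 is tangent to QF there, EQ ⟂ QF, with radius 5.0, so the center E sits 5.0 in from both sides at E = (28.200, -33.600). Then |RE| = |E − R| = 43.866.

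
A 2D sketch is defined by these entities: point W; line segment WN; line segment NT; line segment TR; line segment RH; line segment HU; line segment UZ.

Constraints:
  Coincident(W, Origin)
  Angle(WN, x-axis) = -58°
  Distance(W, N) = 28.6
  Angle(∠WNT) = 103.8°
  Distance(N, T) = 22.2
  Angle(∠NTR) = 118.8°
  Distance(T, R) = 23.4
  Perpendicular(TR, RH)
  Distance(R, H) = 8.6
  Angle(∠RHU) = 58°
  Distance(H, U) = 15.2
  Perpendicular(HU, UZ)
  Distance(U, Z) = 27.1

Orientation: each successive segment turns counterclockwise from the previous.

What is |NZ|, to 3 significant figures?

55.0

W is at the origin; WN runs at -58.0° with length 28.6, so N = (15.2, -24.3). ∠WNT = 103.8° gives NT at 18.2° from the x-axis; with |NT| = 22.2, T = (36.2, -17.3). ∠NTR = 118.8° gives TR at 79.4° from the x-axis; with |TR| = 23.4, R = (40.5, 5.68). The perpendicularity gives RH at right angles to TR, so RH runs at 169°; with |RH| = 8.6, H = (32.1, 7.26). ∠RHU = 58.0° gives HU at -68.6° from the x-axis; with |HU| = 15.2, U = (37.6, -6.89). HU is perpendicular to UZ, so UZ runs at 21.4°; with |UZ| = 27.1, Z = (62.9, 3.00). Then |NZ| = |Z − N| = 55.0.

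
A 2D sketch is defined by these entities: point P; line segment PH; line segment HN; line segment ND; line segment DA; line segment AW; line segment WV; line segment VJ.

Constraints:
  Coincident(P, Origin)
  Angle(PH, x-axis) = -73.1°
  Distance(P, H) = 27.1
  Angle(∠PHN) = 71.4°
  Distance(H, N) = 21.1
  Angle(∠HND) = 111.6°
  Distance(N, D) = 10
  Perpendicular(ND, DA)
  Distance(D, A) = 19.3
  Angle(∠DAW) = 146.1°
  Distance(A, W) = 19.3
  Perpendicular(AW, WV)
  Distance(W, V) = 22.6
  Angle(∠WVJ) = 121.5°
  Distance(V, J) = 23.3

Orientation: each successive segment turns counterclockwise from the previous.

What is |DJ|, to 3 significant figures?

28.6

P is at the origin; PH runs at -73.1° with length 27.1, so H = (7.88, -25.9). ∠PHN = 71.4° gives HN at 35.5° from the x-axis; with |HN| = 21.1, N = (25.1, -13.7). ∠HND = 111.6° gives ND at 104° from the x-axis; with |ND| = 10.0, D = (22.7, -3.97). ND is perpendicular to DA, so DA runs at -166°; with |DA| = 19.3, A = (3.92, -8.61). ∠DAW = 146.1° gives AW at -132° from the x-axis; with |AW| = 19.3, W = (-9.05, -22.9). The perpendicularity gives WV at right angles to AW, so WV runs at -42.2°; with |WV| = 22.6, V = (7.70, -38.1). ∠WVJ = 121.5° gives VJ at 16.3° from the x-axis; with |VJ| = 23.3, J = (30.1, -31.5). Then |DJ| = |J − D| = 28.6.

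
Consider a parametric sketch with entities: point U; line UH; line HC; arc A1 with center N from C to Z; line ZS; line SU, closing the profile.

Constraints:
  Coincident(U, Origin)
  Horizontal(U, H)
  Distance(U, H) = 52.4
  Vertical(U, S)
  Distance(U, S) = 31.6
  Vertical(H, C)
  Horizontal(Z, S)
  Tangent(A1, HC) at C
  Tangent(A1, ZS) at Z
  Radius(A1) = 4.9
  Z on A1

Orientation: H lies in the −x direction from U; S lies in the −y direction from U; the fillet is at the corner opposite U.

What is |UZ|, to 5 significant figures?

57.051

U is at the origin; U and H share the same y with |UH| = 52.4 and H on the −x side, so H = (-52.400, 0.0000). U and S share the same x with |US| = 31.6 and S on the −y side, so S = (0.0000, -31.600). The virtual corner opposite U is at (-52.400, -31.600). Tangency of A1 to HC means the radius NC is perpendicular to HC and A1 meets ZS tangentially, so NZ is at right angles to ZS, with radius 4.9, so the center N sits 4.9 in from both sides at N = (-47.500, -26.700). That places the tangent points at C = (-52.400, -26.700) on HC and Z = (-47.500, -31.600) on ZS. Then |UZ| = |Z − U| = 57.051.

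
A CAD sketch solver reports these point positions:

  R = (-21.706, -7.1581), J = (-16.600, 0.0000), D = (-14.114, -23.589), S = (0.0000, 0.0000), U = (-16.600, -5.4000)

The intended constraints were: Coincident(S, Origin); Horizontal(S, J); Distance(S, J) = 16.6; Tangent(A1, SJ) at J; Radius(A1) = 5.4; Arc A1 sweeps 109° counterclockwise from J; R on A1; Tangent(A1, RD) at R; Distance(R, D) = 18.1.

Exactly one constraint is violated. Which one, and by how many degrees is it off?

Tangent(A1, RD) at R — off by 5.80°.

S = (0.00, 0.00) ✓; S.y = 0.00, J.y = 0.00 ✓; |SJ| = 16.60 ✓; ∠(UJ, JS) = 90.00° ✓; |UJ| = 5.400 ✓; bearing(U→R) − bearing(U→J) = 109.0° ✓; |UR| = 5.400 ✓; ∠(UR, RD) = 84.20° ✗; |RD| = 18.10 ✓.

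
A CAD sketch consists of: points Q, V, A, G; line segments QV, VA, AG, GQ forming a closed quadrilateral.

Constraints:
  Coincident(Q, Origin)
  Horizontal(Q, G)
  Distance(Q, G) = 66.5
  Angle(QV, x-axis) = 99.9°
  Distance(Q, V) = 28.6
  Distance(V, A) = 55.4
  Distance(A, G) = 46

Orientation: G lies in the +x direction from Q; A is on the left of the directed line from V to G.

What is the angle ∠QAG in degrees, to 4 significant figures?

71.78°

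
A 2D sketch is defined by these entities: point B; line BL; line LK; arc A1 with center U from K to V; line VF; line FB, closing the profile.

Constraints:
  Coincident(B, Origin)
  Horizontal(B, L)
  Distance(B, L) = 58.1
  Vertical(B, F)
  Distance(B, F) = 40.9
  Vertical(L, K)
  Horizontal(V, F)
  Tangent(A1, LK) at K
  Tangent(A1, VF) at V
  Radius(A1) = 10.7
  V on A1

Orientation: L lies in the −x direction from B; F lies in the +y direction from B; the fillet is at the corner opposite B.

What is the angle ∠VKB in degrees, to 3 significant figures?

72.5°

B is at the origin; BL is horizontal with |BL| = 58.1 and L on the −x side, so L = (-58.1, 0.00). B and F share the same x with |BF| = 40.9 and F on the +y side, so F = (0.00, 40.9). The virtual corner opposite B is at (-58.1, 40.9). Since A1 is tangent to LK there, UK ⟂ LK and since A1 is tangent to VF there, UV ⟂ VF, with radius 10.7, so the center U sits 10.7 in from both sides at U = (-47.4, 30.2). That places the tangent points at K = (-58.1, 30.2) on LK and V = (-47.4, 40.9) on VF. Then cos ∠VKB = KV·KB / (|KV||KB|), giving 72.5°.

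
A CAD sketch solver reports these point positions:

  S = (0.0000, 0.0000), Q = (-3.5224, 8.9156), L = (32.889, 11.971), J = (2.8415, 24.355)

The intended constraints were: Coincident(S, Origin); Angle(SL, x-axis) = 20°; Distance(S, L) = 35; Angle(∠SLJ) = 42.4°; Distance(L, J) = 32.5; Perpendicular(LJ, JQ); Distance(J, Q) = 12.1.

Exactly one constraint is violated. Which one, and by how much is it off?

Distance(J, Q) = 12.1 — off by 4.60.

S = (0.00, 0.00) ✓; SL at 20.00° ✓; |SL| = 35.00 ✓; ∠SLJ = 42.40° ✓; |LJ| = 32.50 ✓; ∠(LJ, JQ) = 90.00° ✓; |JQ| = 16.70 ✗.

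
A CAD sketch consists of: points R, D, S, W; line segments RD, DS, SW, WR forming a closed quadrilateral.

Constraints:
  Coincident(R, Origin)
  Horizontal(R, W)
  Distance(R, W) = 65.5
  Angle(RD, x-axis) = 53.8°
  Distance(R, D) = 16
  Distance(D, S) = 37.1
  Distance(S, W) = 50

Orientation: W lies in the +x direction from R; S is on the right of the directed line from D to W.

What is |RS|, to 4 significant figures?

30.58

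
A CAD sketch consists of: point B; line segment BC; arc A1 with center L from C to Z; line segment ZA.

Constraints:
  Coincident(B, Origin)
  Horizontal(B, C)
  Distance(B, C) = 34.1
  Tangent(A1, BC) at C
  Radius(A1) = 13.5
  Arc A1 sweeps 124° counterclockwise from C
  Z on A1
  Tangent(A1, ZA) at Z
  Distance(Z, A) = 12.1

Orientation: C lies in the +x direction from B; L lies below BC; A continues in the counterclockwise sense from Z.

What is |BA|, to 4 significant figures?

42.97

B is at the origin; BC is horizontal with |BC| = 34.1 and C on the +x side, so C = (34.10, 0.000). Tangency of A1 to BC means the radius LC is perpendicular to BC, so L = C + (0, -13.5) = (34.10, -13.50). On A1, C sits at bearing 90° from L; a 124° counterclockwise sweep puts Z at bearing 214°, so Z = L + 13.5·(cos 214°, sin 214°) = (22.91, -21.05). A1 meets ZA tangentially, so LZ is at right angles to ZA, so ZA runs along (−sin 214°, cos 214°); with |ZA| = 12.1, A = (29.67, -31.08). Then |BA| = |A − B| = 42.97.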